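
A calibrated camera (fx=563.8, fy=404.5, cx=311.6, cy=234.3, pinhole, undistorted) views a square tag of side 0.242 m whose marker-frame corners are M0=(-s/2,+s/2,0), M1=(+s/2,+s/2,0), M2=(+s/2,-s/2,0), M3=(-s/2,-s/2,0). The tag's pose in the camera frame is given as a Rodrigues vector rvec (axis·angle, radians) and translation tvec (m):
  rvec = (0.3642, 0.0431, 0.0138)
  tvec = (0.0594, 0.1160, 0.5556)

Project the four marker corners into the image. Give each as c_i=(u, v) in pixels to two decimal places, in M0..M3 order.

Intrinsics K: fx=563.8, fy=404.5, cx=311.6, cy=234.3
Marker side s = 0.242 m; corners in marker frame (Z=0):
  M0 = (-0.1210, +0.1210, 0)
  M1 = (+0.1210, +0.1210, 0)
  M2 = (+0.1210, -0.1210, 0)
  M3 = (-0.1210, -0.1210, 0)
rvec = (0.3642, 0.0431, 0.0138), |rvec| = θ = 0.36700 rad = 21.028°
Rodrigues: sinθ=0.35882, 1−cosθ=0.06659; R = I + sinθ·[k]× + (1−cosθ)·[k]×²:
    [+0.99899 -0.00573 +0.04462]
    [+0.02125 +0.93433 -0.35579]
    [-0.03965 +0.35637 +0.93350]
t = (0.0594, 0.1160, 0.5556) m
M0: Pc = R·M0+t = (-0.06217, +0.22648, +0.60352); u = 563.8·(-0.06217)/0.60352 + 311.6 = 253.5207, v = 404.5·(+0.22648)/0.60352 + 234.3 = 386.0961
M1: Pc = R·M1+t = (+0.17958, +0.23163, +0.59392); u = 563.8·(+0.17958)/0.59392 + 311.6 = 482.0757, v = 404.5·(+0.23163)/0.59392 + 234.3 = 392.0517
M2: Pc = R·M2+t = (+0.18097, +0.00552, +0.50768); u = 563.8·(+0.18097)/0.50768 + 311.6 = 512.5756, v = 404.5·(+0.00552)/0.50768 + 234.3 = 238.6967
M3: Pc = R·M3+t = (-0.06078, +0.00037, +0.51728); u = 563.8·(-0.06078)/0.51728 + 311.6 = 245.3492, v = 404.5·(+0.00037)/0.51728 + 234.3 = 234.5932

c0=(253.52, 386.10) c1=(482.08, 392.05) c2=(512.58, 238.70) c3=(245.35, 234.59)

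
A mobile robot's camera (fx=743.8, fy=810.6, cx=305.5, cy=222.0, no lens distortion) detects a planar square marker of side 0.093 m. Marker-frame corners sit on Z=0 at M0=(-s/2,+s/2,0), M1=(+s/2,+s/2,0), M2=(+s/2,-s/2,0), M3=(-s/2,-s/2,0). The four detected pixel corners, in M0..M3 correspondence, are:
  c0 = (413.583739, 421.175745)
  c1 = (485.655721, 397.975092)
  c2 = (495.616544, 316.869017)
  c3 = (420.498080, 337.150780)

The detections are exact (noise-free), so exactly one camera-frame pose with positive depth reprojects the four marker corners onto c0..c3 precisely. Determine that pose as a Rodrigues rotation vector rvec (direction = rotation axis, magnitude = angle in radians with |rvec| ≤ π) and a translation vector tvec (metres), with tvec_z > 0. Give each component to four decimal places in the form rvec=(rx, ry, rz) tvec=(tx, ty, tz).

rvec=(0.3991, -0.4374, -0.0718) tvec=(0.1556, 0.1407, 0.7761)

Intrinsics K: fx=743.8, fy=810.6, cx=305.5, cy=222.0
Marker side s = 0.093 m; corners in marker frame (Z=0):
  M0 = (-0.0465, +0.0465, 0)
  M1 = (+0.0465, +0.0465, 0)
  M2 = (+0.0465, -0.0465, 0)
  M3 = (-0.0465, -0.0465, 0)
Detected image corners:
  c0 = (413.583739, 421.175745) px
  c1 = (485.655721, 397.975092) px
  c2 = (495.616544, 316.869017) px
  c3 = (420.498080, 337.150780) px
Planar DLT: solve 8×8 A·h = b for H (H[2,2]=1):
  H  [+1023.70084 +137.57327 +454.61715]
  H  [-45.27576 +1073.01080 +369.00075]
  H  [+0.51282 +0.50390 +1.00000]
B = K⁻¹H; ‖b₁‖=1.288539, ‖b₂‖=1.288539; λ = 2/(‖b₁‖+‖b₂‖) = 0.776073, sign → tz>0 ⇒ λ=+0.776073
r₁ = λ·B[:,0] = (+0.90465,-0.15234,+0.39799); r₂ = λ·B[:,1] = (-0.01708,+0.92020,+0.39107)
r₃ = r₁×r₂ = (-0.42581,-0.36058,+0.82986); SVD([r₁ r₂ r₃]) → R = UVᵀ:
  R  [+0.90465 -0.01708 -0.42581]
  R  [-0.15234 +0.92020 -0.36058]
  R  [+0.39799 +0.39107 +0.82986]
t = (+0.15559, +0.14074, +0.77607) m
tr R = 2.654722; θ = arccos((tr R − 1)/2) = 0.596403 rad = 34.171°
axis k = ((R−Rᵀ)₃₂, (R−Rᵀ)₁₃, (R−Rᵀ)₂₁) / (2 sinθ) = (+0.669112, -0.733341, -0.120413)
rvec = θ·k = (+0.399061, -0.437367, -0.071815)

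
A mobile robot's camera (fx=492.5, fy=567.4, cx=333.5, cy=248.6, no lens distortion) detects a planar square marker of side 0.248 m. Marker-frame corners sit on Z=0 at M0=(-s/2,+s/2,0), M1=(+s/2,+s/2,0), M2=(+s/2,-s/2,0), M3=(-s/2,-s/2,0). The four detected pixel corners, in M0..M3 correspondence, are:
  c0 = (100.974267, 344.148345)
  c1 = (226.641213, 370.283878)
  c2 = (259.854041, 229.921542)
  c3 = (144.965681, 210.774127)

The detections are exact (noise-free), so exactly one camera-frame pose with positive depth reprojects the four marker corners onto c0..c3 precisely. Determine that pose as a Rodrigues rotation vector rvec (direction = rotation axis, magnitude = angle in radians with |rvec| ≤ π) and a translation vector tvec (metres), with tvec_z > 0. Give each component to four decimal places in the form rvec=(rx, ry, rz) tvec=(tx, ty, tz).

rvec=(-0.4110, 0.1020, 0.1698) tvec=(-0.2923, 0.0616, 0.9569)

Intrinsics K: fx=492.5, fy=567.4, cx=333.5, cy=248.6
Marker side s = 0.248 m; corners in marker frame (Z=0):
  M0 = (-0.1240, +0.1240, 0)
  M1 = (+0.1240, +0.1240, 0)
  M2 = (+0.1240, -0.1240, 0)
  M3 = (-0.1240, -0.1240, 0)
Detected image corners:
  c0 = (100.974267, 344.148345) px
  c1 = (226.641213, 370.283878) px
  c2 = (259.854041, 229.921542) px
  c3 = (144.965681, 210.774127) px
Planar DLT: solve 8×8 A·h = b for H (H[2,2]=1):
  H  [+458.49338 -230.34651 +183.04562]
  H  [+50.52322 +434.43697 +285.14305]
  H  [-0.13873 -0.40587 +1.00000]
B = K⁻¹H; ‖b₁‖=1.045039, ‖b₂‖=1.045039; λ = 2/(‖b₁‖+‖b₂‖) = 0.956902, sign → tz>0 ⇒ λ=+0.956902
r₁ = λ·B[:,0] = (+0.98072,+0.14337,-0.13276); r₂ = λ·B[:,1] = (-0.18456,+0.90283,-0.38838)
r₃ = r₁×r₂ = (+0.06417,+0.40540,+0.91189); SVD([r₁ r₂ r₃]) → R = UVᵀ:
  R  [+0.98072 -0.18456 +0.06417]
  R  [+0.14337 +0.90283 +0.40540]
  R  [-0.13276 -0.38838 +0.91189]
t = (-0.29232, +0.06163, +0.95690) m
tr R = 2.795439; θ = arccos((tr R − 1)/2) = 0.456230 rad = 26.140°
axis k = ((R−Rᵀ)₃₂, (R−Rᵀ)₁₃, (R−Rᵀ)₂₁) / (2 sinθ) = (-0.900857, +0.223493, +0.372165)
rvec = θ·k = (-0.410998, +0.101964, +0.169793)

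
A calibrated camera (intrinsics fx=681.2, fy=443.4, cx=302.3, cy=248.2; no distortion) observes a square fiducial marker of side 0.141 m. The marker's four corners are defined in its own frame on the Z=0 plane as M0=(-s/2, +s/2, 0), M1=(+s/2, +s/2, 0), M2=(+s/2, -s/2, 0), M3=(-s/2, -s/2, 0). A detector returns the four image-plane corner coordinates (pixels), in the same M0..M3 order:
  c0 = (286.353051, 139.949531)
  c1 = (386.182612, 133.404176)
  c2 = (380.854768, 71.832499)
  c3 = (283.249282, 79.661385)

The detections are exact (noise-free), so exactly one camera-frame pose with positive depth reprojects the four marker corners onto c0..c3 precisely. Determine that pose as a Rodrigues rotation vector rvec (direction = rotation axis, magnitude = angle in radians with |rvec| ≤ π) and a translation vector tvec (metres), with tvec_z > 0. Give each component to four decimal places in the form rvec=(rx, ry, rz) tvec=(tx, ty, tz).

Intrinsics K: fx=681.2, fy=443.4, cx=302.3, cy=248.2
Marker side s = 0.141 m; corners in marker frame (Z=0):
  M0 = (-0.0705, +0.0705, 0)
  M1 = (+0.0705, +0.0705, 0)
  M2 = (+0.0705, -0.0705, 0)
  M3 = (-0.0705, -0.0705, 0)
Detected image corners:
  c0 = (286.353051, 139.949531) px
  c1 = (386.182612, 133.404176) px
  c2 = (380.854768, 71.832499) px
  c3 = (283.249282, 79.661385) px
Planar DLT: solve 8×8 A·h = b for H (H[2,2]=1):
  H  [+644.09884 -21.19851 +333.55471]
  H  [-68.80204 +415.86158 +105.92648]
  H  [-0.16741 -0.15264 +1.00000]
B = K⁻¹H; ‖b₁‖=1.035301, ‖b₂‖=1.035301; λ = 2/(‖b₁‖+‖b₂‖) = 0.965902, sign → tz>0 ⇒ λ=+0.965902
r₁ = λ·B[:,0] = (+0.98505,-0.05937,-0.16170); r₂ = λ·B[:,1] = (+0.03537,+0.98844,-0.14743)
r₃ = r₁×r₂ = (+0.16858,+0.13951,+0.97577); SVD([r₁ r₂ r₃]) → R = UVᵀ:
  R  [+0.98505 +0.03537 +0.16858]
  R  [-0.05937 +0.98844 +0.13951]
  R  [-0.16170 -0.14743 +0.97577]
t = (+0.04432, -0.30993, +0.96590) m
tr R = 2.949258; θ = arccos((tr R − 1)/2) = 0.225739 rad = 12.934°
axis k = ((R−Rᵀ)₃₂, (R−Rᵀ)₁₃, (R−Rᵀ)₂₁) / (2 sinθ) = (-0.640987, +0.737802, -0.211622)
rvec = θ·k = (-0.144696, +0.166551, -0.047771)

rvec=(-0.1447, 0.1666, -0.0478) tvec=(0.0443, -0.3099, 0.9659)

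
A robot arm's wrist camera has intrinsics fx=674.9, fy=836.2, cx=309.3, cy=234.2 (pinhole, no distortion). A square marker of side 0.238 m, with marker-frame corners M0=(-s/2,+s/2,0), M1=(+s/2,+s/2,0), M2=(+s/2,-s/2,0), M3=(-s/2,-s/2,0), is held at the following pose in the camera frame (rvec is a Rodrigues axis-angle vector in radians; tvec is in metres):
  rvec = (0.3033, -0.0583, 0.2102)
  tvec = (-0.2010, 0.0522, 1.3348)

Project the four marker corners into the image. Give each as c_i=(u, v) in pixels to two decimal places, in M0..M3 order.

c0=(139.10, 320.23) c1=(255.36, 347.27) c2=(278.76, 211.62) c3=(156.64, 180.91)

Intrinsics K: fx=674.9, fy=836.2, cx=309.3, cy=234.2
Marker side s = 0.238 m; corners in marker frame (Z=0):
  M0 = (-0.1190, +0.1190, 0)
  M1 = (+0.1190, +0.1190, 0)
  M2 = (+0.1190, -0.1190, 0)
  M3 = (-0.1190, -0.1190, 0)
rvec = (0.3033, -0.0583, 0.2102), |rvec| = θ = 0.37360 rad = 21.405°
Rodrigues: sinθ=0.36497, 1−cosθ=0.06898; R = I + sinθ·[k]× + (1−cosθ)·[k]×²:
    [+0.97648 -0.21408 -0.02545]
    [+0.19661 +0.93270 -0.30235]
    [+0.08846 +0.29024 +0.95286]
t = (-0.2010, 0.0522, 1.3348) m
M0: Pc = R·M0+t = (-0.34268, +0.13980, +1.35881); u = 674.9·(-0.34268)/1.35881 + 309.3 = 139.0975, v = 836.2·(+0.13980)/1.35881 + 234.2 = 320.2288
M1: Pc = R·M1+t = (-0.11027, +0.18659, +1.37987); u = 674.9·(-0.11027)/1.37987 + 309.3 = 255.3642, v = 836.2·(+0.18659)/1.37987 + 234.2 = 347.2722
M2: Pc = R·M2+t = (-0.05932, -0.03540, +1.31079); u = 674.9·(-0.05932)/1.31079 + 309.3 = 278.7560, v = 836.2·(-0.03540)/1.31079 + 234.2 = 211.6200
M3: Pc = R·M3+t = (-0.29173, -0.08219, +1.28973); u = 674.9·(-0.29173)/1.28973 + 309.3 = 156.6441, v = 836.2·(-0.08219)/1.28973 + 234.2 = 180.9137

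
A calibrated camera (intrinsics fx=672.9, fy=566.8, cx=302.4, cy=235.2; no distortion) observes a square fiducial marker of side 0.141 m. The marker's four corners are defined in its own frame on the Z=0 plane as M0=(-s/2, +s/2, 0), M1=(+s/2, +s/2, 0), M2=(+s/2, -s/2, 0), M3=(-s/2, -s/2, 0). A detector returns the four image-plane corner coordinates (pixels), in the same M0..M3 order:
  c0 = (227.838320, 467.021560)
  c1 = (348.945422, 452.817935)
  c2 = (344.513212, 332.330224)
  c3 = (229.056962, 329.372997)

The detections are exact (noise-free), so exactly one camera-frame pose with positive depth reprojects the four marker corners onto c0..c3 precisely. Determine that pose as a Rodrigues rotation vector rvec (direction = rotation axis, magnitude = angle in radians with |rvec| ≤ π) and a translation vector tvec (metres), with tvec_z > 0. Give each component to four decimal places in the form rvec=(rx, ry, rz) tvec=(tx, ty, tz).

Intrinsics K: fx=672.9, fy=566.8, cx=302.4, cy=235.2
Marker side s = 0.141 m; corners in marker frame (Z=0):
  M0 = (-0.0705, +0.0705, 0)
  M1 = (+0.0705, +0.0705, 0)
  M2 = (+0.0705, -0.0705, 0)
  M3 = (-0.0705, -0.0705, 0)
Detected image corners:
  c0 = (227.838320, 467.021560) px
  c1 = (348.945422, 452.817935) px
  c2 = (344.513212, 332.330224) px
  c3 = (229.056962, 329.372997) px
Planar DLT: solve 8×8 A·h = b for H (H[2,2]=1):
  H  [+1105.16649 -88.36056 +291.43641]
  H  [+328.41239 +772.44728 +393.60292]
  H  [+0.92767 -0.35143 +1.00000]
B = K⁻¹H; ‖b₁‖=1.549270, ‖b₂‖=1.549270; λ = 2/(‖b₁‖+‖b₂‖) = 0.645465, sign → tz>0 ⇒ λ=+0.645465
r₁ = λ·B[:,0] = (+0.79102,+0.12552,+0.59878); r₂ = λ·B[:,1] = (+0.01718,+0.97378,-0.22683)
r₃ = r₁×r₂ = (-0.61155,+0.18972,+0.76812); SVD([r₁ r₂ r₃]) → R = UVᵀ:
  R  [+0.79102 +0.01718 -0.61155]
  R  [+0.12552 +0.97378 +0.18972]
  R  [+0.59878 -0.22683 +0.76812]
t = (-0.01052, +0.18039, +0.64547) m
tr R = 2.532924; θ = arccos((tr R − 1)/2) = 0.697482 rad = 39.963°
axis k = ((R−Rᵀ)₃₂, (R−Rᵀ)₁₃, (R−Rᵀ)₂₁) / (2 sinθ) = (-0.324272, -0.942197, +0.084341)
rvec = θ·k = (-0.226174, -0.657165, +0.058826)

rvec=(-0.2262, -0.6572, 0.0588) tvec=(-0.0105, 0.1804, 0.6455)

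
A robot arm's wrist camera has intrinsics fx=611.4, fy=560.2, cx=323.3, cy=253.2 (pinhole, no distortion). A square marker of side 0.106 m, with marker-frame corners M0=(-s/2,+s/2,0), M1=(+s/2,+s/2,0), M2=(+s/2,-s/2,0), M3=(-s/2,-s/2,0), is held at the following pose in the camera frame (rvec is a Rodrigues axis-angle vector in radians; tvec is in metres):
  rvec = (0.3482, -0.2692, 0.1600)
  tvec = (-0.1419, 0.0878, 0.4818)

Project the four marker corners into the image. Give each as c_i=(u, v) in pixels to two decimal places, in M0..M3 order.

c0=(66.53, 405.34) c1=(201.82, 408.84) c2=(220.40, 304.93) c3=(76.34, 294.15)

Intrinsics K: fx=611.4, fy=560.2, cx=323.3, cy=253.2
Marker side s = 0.106 m; corners in marker frame (Z=0):
  M0 = (-0.0530, +0.0530, 0)
  M1 = (+0.0530, +0.0530, 0)
  M2 = (+0.0530, -0.0530, 0)
  M3 = (-0.0530, -0.0530, 0)
rvec = (0.3482, -0.2692, 0.1600), |rvec| = θ = 0.46831 rad = 26.832°
Rodrigues: sinθ=0.45138, 1−cosθ=0.10767; R = I + sinθ·[k]× + (1−cosθ)·[k]×²:
    [+0.95186 -0.20023 -0.23212]
    [+0.10820 +0.92791 -0.35676]
    [+0.28682 +0.31447 +0.90490]
t = (-0.1419, 0.0878, 0.4818) m
M0: Pc = R·M0+t = (-0.20296, +0.13124, +0.48327); u = 611.4·(-0.20296)/0.48327 + 323.3 = 66.5256, v = 560.2·(+0.13124)/0.48327 + 253.2 = 405.3386
M1: Pc = R·M1+t = (-0.10206, +0.14271, +0.51367); u = 611.4·(-0.10206)/0.51367 + 323.3 = 201.8170, v = 560.2·(+0.14271)/0.51367 + 253.2 = 408.8418
M2: Pc = R·M2+t = (-0.08084, +0.04436, +0.48033); u = 611.4·(-0.08084)/0.48033 + 323.3 = 220.4026, v = 560.2·(+0.04436)/0.48033 + 253.2 = 304.9302
M3: Pc = R·M3+t = (-0.18174, +0.03289, +0.44993); u = 611.4·(-0.18174)/0.44993 + 323.3 = 76.3440, v = 560.2·(+0.03289)/0.44993 + 253.2 = 294.1459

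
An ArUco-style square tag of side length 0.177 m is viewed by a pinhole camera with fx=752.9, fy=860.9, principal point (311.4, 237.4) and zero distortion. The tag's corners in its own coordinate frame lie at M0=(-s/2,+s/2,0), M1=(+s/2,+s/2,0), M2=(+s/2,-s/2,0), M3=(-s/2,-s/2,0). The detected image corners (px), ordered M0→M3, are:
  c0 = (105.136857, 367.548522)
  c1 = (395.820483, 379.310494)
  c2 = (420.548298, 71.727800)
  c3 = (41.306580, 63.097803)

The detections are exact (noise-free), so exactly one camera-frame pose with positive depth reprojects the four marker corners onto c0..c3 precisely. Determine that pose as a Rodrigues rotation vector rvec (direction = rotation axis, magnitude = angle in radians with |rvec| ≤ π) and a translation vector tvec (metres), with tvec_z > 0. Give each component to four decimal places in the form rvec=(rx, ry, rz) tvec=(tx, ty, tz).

rvec=(0.6486, 0.0511, 0.0133) tvec=(-0.0380, 0.0015, 0.4028)

Intrinsics K: fx=752.9, fy=860.9, cx=311.4, cy=237.4
Marker side s = 0.177 m; corners in marker frame (Z=0):
  M0 = (-0.0885, +0.0885, 0)
  M1 = (+0.0885, +0.0885, 0)
  M2 = (+0.0885, -0.0885, 0)
  M3 = (-0.0885, -0.0885, 0)
Detected image corners:
  c0 = (105.136857, 367.548522) px
  c1 = (395.820483, 379.310494) px
  c2 = (420.548298, 71.727800) px
  c3 = (41.306580, 63.097803) px
Planar DLT: solve 8×8 A·h = b for H (H[2,2]=1):
  H  [+1833.28802 +473.89426 +240.40293]
  H  [+35.01757 +2059.44988 +240.68405]
  H  [-0.10780 +1.49998 +1.00000]
B = K⁻¹H; ‖b₁‖=2.482895, ‖b₂‖=2.482895; λ = 2/(‖b₁‖+‖b₂‖) = 0.402756, sign → tz>0 ⇒ λ=+0.402756
r₁ = λ·B[:,0] = (+0.99865,+0.02835,-0.04342); r₂ = λ·B[:,1] = (+0.00364,+0.79688,+0.60412)
r₃ = r₁×r₂ = (+0.05173,-0.60347,+0.79571); SVD([r₁ r₂ r₃]) → R = UVᵀ:
  R  [+0.99865 +0.00364 +0.05173]
  R  [+0.02835 +0.79688 -0.60347]
  R  [-0.04342 +0.60412 +0.79571]
t = (-0.03798, +0.00154, +0.40276) m
tr R = 2.591244; θ = arccos((tr R − 1)/2) = 0.650763 rad = 37.286°
axis k = ((R−Rᵀ)₃₂, (R−Rᵀ)₁₃, (R−Rᵀ)₂₁) / (2 sinθ) = (+0.996703, +0.078529, +0.020400)
rvec = θ·k = (+0.648617, +0.051104, +0.013276)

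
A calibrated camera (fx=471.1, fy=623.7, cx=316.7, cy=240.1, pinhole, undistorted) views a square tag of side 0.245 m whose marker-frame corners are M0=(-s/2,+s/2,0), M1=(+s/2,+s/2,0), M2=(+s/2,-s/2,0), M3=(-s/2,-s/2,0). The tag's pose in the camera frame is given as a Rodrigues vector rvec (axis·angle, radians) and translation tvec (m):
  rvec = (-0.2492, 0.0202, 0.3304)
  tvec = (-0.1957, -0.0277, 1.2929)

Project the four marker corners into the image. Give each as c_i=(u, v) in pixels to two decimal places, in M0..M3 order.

c0=(186.52, 262.40) c1=(271.91, 301.40) c2=(302.30, 192.27) c3=(220.34, 156.18)

Intrinsics K: fx=471.1, fy=623.7, cx=316.7, cy=240.1
Marker side s = 0.245 m; corners in marker frame (Z=0):
  M0 = (-0.1225, +0.1225, 0)
  M1 = (+0.1225, +0.1225, 0)
  M2 = (+0.1225, -0.1225, 0)
  M3 = (-0.1225, -0.1225, 0)
rvec = (-0.2492, 0.0202, 0.3304), |rvec| = θ = 0.41433 rad = 23.740°
Rodrigues: sinθ=0.40258, 1−cosθ=0.08462; R = I + sinθ·[k]× + (1−cosθ)·[k]×²:
    [+0.94599 -0.32351 -0.02096]
    [+0.31855 +0.91559 +0.24542]
    [-0.06021 -0.23884 +0.96919]
t = (-0.1957, -0.0277, 1.2929) m
M0: Pc = R·M0+t = (-0.35121, +0.04544, +1.27102); u = 471.1·(-0.35121)/1.27102 + 316.7 = 186.5233, v = 623.7·(+0.04544)/1.27102 + 240.1 = 262.3965
M1: Pc = R·M1+t = (-0.11945, +0.12348, +1.25627); u = 471.1·(-0.11945)/1.25627 + 316.7 = 271.9079, v = 623.7·(+0.12348)/1.25627 + 240.1 = 301.4048
M2: Pc = R·M2+t = (-0.04019, -0.10084, +1.31478); u = 471.1·(-0.04019)/1.31478 + 316.7 = 302.3009, v = 623.7·(-0.10084)/1.31478 + 240.1 = 192.2653
M3: Pc = R·M3+t = (-0.27195, -0.17888, +1.32953); u = 471.1·(-0.27195)/1.32953 + 316.7 = 220.3371, v = 623.7·(-0.17888)/1.32953 + 240.1 = 156.1847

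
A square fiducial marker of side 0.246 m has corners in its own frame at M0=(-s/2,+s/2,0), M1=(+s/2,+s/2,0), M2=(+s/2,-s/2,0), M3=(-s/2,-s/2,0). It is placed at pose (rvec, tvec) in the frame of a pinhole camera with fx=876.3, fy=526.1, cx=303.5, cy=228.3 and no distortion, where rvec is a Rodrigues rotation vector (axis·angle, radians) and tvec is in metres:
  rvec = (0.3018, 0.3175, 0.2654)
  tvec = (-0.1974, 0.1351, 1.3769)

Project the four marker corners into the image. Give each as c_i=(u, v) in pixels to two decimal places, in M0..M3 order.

c0=(100.71, 304.99) c1=(233.79, 336.71) c2=(263.69, 252.03) c3=(121.29, 222.46)

Intrinsics K: fx=876.3, fy=526.1, cx=303.5, cy=228.3
Marker side s = 0.246 m; corners in marker frame (Z=0):
  M0 = (-0.1230, +0.1230, 0)
  M1 = (+0.1230, +0.1230, 0)
  M2 = (+0.1230, -0.1230, 0)
  M3 = (-0.1230, -0.1230, 0)
rvec = (0.3018, 0.3175, 0.2654), |rvec| = θ = 0.51218 rad = 29.346°
Rodrigues: sinθ=0.49008, 1−cosθ=0.12832; R = I + sinθ·[k]× + (1−cosθ)·[k]×²:
    [+0.91623 -0.20708 +0.34298]
    [+0.30082 +0.92099 -0.24756]
    [-0.26462 +0.33000 +0.90613]
t = (-0.1974, 0.1351, 1.3769) m
M0: Pc = R·M0+t = (-0.33557, +0.21138, +1.45004); u = 876.3·(-0.33557)/1.45004 + 303.5 = 100.7071, v = 526.1·(+0.21138)/1.45004 + 228.3 = 304.9928
M1: Pc = R·M1+t = (-0.11017, +0.28538, +1.38494); u = 876.3·(-0.11017)/1.38494 + 303.5 = 233.7894, v = 526.1·(+0.28538)/1.38494 + 228.3 = 336.7088
M2: Pc = R·M2+t = (-0.05923, +0.05882, +1.30376); u = 876.3·(-0.05923)/1.30376 + 303.5 = 263.6876, v = 526.1·(+0.05882)/1.30376 + 228.3 = 252.0350
M3: Pc = R·M3+t = (-0.28463, -0.01518, +1.36886); u = 876.3·(-0.28463)/1.36886 + 303.5 = 121.2911, v = 526.1·(-0.01518)/1.36886 + 228.3 = 222.4648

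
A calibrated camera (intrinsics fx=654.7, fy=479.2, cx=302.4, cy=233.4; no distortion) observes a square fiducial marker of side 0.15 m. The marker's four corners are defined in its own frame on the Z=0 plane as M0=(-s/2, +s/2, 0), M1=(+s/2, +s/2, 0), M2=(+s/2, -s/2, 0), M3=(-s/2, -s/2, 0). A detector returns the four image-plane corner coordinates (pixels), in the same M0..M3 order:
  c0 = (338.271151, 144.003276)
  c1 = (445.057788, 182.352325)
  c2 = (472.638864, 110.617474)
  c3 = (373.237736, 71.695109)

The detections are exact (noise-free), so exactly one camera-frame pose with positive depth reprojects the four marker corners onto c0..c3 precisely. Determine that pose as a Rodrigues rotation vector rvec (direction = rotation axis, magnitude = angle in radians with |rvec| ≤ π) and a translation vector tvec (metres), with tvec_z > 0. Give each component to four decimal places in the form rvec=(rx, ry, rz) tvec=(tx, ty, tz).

Intrinsics K: fx=654.7, fy=479.2, cx=302.4, cy=233.4
Marker side s = 0.15 m; corners in marker frame (Z=0):
  M0 = (-0.0750, +0.0750, 0)
  M1 = (+0.0750, +0.0750, 0)
  M2 = (+0.0750, -0.0750, 0)
  M3 = (-0.0750, -0.0750, 0)
Detected image corners:
  c0 = (338.271151, 144.003276) px
  c1 = (445.057788, 182.352325) px
  c2 = (472.638864, 110.617474) px
  c3 = (373.237736, 71.695109) px
Planar DLT: solve 8×8 A·h = b for H (H[2,2]=1):
  H  [+794.89639 -369.66039 +408.79517]
  H  [+291.45299 +429.63224 +126.48046]
  H  [+0.26599 -0.39690 +1.00000]
B = K⁻¹H; ‖b₁‖=1.220965, ‖b₂‖=1.220965; λ = 2/(‖b₁‖+‖b₂‖) = 0.819024, sign → tz>0 ⇒ λ=+0.819024
r₁ = λ·B[:,0] = (+0.89379,+0.39203,+0.21785); r₂ = λ·B[:,1] = (-0.31229,+0.89264,-0.32507)
r₃ = r₁×r₂ = (-0.32190,+0.22251,+0.92025); SVD([r₁ r₂ r₃]) → R = UVᵀ:
  R  [+0.89379 -0.31229 -0.32190]
  R  [+0.39203 +0.89264 +0.22251]
  R  [+0.21785 -0.32507 +0.92025]
t = (+0.13310, -0.18274, +0.81902) m
tr R = 2.706677; θ = arccos((tr R − 1)/2) = 0.548440 rad = 31.423°
axis k = ((R−Rᵀ)₃₂, (R−Rᵀ)₁₃, (R−Rᵀ)₂₁) / (2 sinθ) = (-0.525155, -0.517638, +0.675472)
rvec = θ·k = (-0.288016, -0.283894, +0.370456)

rvec=(-0.2880, -0.2839, 0.3705) tvec=(0.1331, -0.1827, 0.8190)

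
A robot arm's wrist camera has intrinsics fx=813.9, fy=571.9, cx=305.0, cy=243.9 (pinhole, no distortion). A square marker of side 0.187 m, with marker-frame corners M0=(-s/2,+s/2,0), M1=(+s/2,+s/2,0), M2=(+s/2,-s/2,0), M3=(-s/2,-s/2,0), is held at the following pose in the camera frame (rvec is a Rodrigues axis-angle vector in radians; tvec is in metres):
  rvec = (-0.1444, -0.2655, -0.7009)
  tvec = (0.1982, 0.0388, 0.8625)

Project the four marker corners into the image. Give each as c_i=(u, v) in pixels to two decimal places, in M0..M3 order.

c0=(491.72, 358.85) c1=(606.23, 277.39) c2=(492.32, 186.58) c3=(371.56, 261.44)

Intrinsics K: fx=813.9, fy=571.9, cx=305.0, cy=243.9
Marker side s = 0.187 m; corners in marker frame (Z=0):
  M0 = (-0.0935, +0.0935, 0)
  M1 = (+0.0935, +0.0935, 0)
  M2 = (+0.0935, -0.0935, 0)
  M3 = (-0.0935, -0.0935, 0)
rvec = (-0.1444, -0.2655, -0.7009), |rvec| = θ = 0.76328 rad = 43.733°
Rodrigues: sinθ=0.69130, 1−cosθ=0.27743; R = I + sinθ·[k]× + (1−cosθ)·[k]×²:
    [+0.73250 +0.65305 -0.19227]
    [-0.61654 +0.75614 +0.21940]
    [+0.28866 -0.04217 +0.95650]
t = (0.1982, 0.0388, 0.8625) m
M0: Pc = R·M0+t = (+0.19077, +0.16715, +0.83157); u = 813.9·(+0.19077)/0.83157 + 305.0 = 491.7186, v = 571.9·(+0.16715)/0.83157 + 243.9 = 358.8520
M1: Pc = R·M1+t = (+0.32775, +0.05185, +0.88555); u = 813.9·(+0.32775)/0.88555 + 305.0 = 606.2321, v = 571.9·(+0.05185)/0.88555 + 243.9 = 277.3869
M2: Pc = R·M2+t = (+0.20563, -0.08955, +0.89343); u = 813.9·(+0.20563)/0.89343 + 305.0 = 492.3234, v = 571.9·(-0.08955)/0.89343 + 243.9 = 186.5806
M3: Pc = R·M3+t = (+0.06865, +0.02575, +0.83945); u = 813.9·(+0.06865)/0.83945 + 305.0 = 371.5610, v = 571.9·(+0.02575)/0.83945 + 243.9 = 261.4414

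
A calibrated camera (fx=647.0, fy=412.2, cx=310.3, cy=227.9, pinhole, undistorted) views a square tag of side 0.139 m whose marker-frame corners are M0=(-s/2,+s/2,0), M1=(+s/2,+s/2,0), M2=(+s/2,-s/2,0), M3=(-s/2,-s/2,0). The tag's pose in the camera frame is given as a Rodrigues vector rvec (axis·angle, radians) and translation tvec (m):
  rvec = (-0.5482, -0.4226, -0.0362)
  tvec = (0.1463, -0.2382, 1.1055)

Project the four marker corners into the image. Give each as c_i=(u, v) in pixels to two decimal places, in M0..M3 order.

c0=(367.89, 155.12) c1=(439.77, 162.86) c2=(420.96, 124.76) c3=(352.62, 115.61)

Intrinsics K: fx=647.0, fy=412.2, cx=310.3, cy=227.9
Marker side s = 0.139 m; corners in marker frame (Z=0):
  M0 = (-0.0695, +0.0695, 0)
  M1 = (+0.0695, +0.0695, 0)
  M2 = (+0.0695, -0.0695, 0)
  M3 = (-0.0695, -0.0695, 0)
rvec = (-0.5482, -0.4226, -0.0362), |rvec| = θ = 0.69313 rad = 39.713°
Rodrigues: sinθ=0.63895, 1−cosθ=0.23075; R = I + sinθ·[k]× + (1−cosθ)·[k]×²:
    [+0.91359 +0.14464 -0.38003]
    [+0.07790 +0.85503 +0.51270]
    [+0.39910 -0.49800 +0.76988]
t = (0.1463, -0.2382, 1.1055) m
M0: Pc = R·M0+t = (+0.09286, -0.18419, +1.04315); u = 647.0·(+0.09286)/1.04315 + 310.3 = 367.8937, v = 412.2·(-0.18419)/1.04315 + 227.9 = 155.1177
M1: Pc = R·M1+t = (+0.21985, -0.17336, +1.09863); u = 647.0·(+0.21985)/1.09863 + 310.3 = 439.7719, v = 412.2·(-0.17336)/1.09863 + 227.9 = 162.8555
M2: Pc = R·M2+t = (+0.19974, -0.29221, +1.16785); u = 647.0·(+0.19974)/1.16785 + 310.3 = 420.9592, v = 412.2·(-0.29221)/1.16785 + 227.9 = 124.7623
M3: Pc = R·M3+t = (+0.07275, -0.30304, +1.11237); u = 647.0·(+0.07275)/1.11237 + 310.3 = 352.6158, v = 412.2·(-0.30304)/1.11237 + 227.9 = 115.6063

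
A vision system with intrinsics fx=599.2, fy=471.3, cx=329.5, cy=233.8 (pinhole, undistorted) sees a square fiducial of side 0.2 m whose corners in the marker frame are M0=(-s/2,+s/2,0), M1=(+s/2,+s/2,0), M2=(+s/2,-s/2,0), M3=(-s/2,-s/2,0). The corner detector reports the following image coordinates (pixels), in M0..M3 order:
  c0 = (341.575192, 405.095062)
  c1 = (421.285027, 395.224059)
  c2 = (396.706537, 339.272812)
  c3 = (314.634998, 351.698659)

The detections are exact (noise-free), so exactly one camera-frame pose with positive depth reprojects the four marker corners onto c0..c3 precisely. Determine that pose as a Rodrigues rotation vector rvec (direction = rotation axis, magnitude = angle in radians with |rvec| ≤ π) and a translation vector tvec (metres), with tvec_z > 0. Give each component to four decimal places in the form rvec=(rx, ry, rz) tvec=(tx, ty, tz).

rvec=(0.3385, 0.2298, -0.2958) tvec=(0.0904, 0.4168, 1.4062)

Intrinsics K: fx=599.2, fy=471.3, cx=329.5, cy=233.8
Marker side s = 0.2 m; corners in marker frame (Z=0):
  M0 = (-0.1000, +0.1000, 0)
  M1 = (+0.1000, +0.1000, 0)
  M2 = (+0.1000, -0.1000, 0)
  M3 = (-0.1000, -0.1000, 0)
Detected image corners:
  c0 = (341.575192, 405.095062) px
  c1 = (421.285027, 395.224059) px
  c2 = (396.706537, 339.272812) px
  c3 = (314.634998, 351.698659) px
Planar DLT: solve 8×8 A·h = b for H (H[2,2]=1):
  H  [+333.77369 +205.17998 +368.04267]
  H  [-126.98540 +350.40120 +373.49509]
  H  [-0.19145 +0.20695 +1.00000]
B = K⁻¹H; ‖b₁‖=0.711155, ‖b₂‖=0.711155; λ = 2/(‖b₁‖+‖b₂‖) = 1.406162, sign → tz>0 ⇒ λ=+1.406162
r₁ = λ·B[:,0] = (+0.93131,-0.24533,-0.26920); r₂ = λ·B[:,1] = (+0.32148,+0.90109,+0.29100)
r₃ = r₁×r₂ = (+0.17119,-0.35756,+0.91807); SVD([r₁ r₂ r₃]) → R = UVᵀ:
  R  [+0.93131 +0.32148 +0.17119]
  R  [-0.24533 +0.90109 -0.35756]
  R  [-0.26920 +0.29100 +0.91807]
t = (+0.09045, +0.41679, +1.40616) m
tr R = 2.750473; θ = arccos((tr R − 1)/2) = 0.504871 rad = 28.927°
axis k = ((R−Rᵀ)₃₂, (R−Rᵀ)₁₃, (R−Rᵀ)₂₁) / (2 sinθ) = (+0.670420, +0.455238, -0.585914)
rvec = θ·k = (+0.338476, +0.229837, -0.295811)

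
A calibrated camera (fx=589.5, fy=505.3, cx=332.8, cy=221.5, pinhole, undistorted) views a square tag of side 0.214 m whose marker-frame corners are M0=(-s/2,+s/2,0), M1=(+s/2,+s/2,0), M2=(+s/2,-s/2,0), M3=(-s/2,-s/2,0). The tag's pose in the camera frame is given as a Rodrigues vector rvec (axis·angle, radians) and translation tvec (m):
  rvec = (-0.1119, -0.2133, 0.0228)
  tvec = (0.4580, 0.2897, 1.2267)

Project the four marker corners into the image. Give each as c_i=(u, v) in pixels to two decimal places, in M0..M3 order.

c0=(507.01, 387.79) c1=(600.33, 384.76) c2=(596.26, 296.45) c3=(504.65, 296.15)

Intrinsics K: fx=589.5, fy=505.3, cx=332.8, cy=221.5
Marker side s = 0.214 m; corners in marker frame (Z=0):
  M0 = (-0.1070, +0.1070, 0)
  M1 = (+0.1070, +0.1070, 0)
  M2 = (+0.1070, -0.1070, 0)
  M3 = (-0.1070, -0.1070, 0)
rvec = (-0.1119, -0.2133, 0.0228), |rvec| = θ = 0.24195 rad = 13.863°
Rodrigues: sinθ=0.23959, 1−cosθ=0.02913; R = I + sinθ·[k]× + (1−cosθ)·[k]×²:
    [+0.97710 -0.01070 -0.21249]
    [+0.03445 +0.99351 +0.10839]
    [+0.20996 -0.11323 +0.97113]
t = (0.4580, 0.2897, 1.2267) m
M0: Pc = R·M0+t = (+0.35230, +0.39232, +1.19212); u = 589.5·(+0.35230)/1.19212 + 332.8 = 507.0139, v = 505.3·(+0.39232)/1.19212 + 221.5 = 387.7911
M1: Pc = R·M1+t = (+0.56140, +0.39969, +1.23705); u = 589.5·(+0.56140)/1.23705 + 332.8 = 600.3303, v = 505.3·(+0.39969)/1.23705 + 221.5 = 384.7631
M2: Pc = R·M2+t = (+0.56370, +0.18708, +1.26128); u = 589.5·(+0.56370)/1.26128 + 332.8 = 596.2610, v = 505.3·(+0.18708)/1.26128 + 221.5 = 296.4492
M3: Pc = R·M3+t = (+0.35460, +0.17971, +1.21635); u = 589.5·(+0.35460)/1.21635 + 332.8 = 504.6532, v = 505.3·(+0.17971)/1.21635 + 221.5 = 296.1547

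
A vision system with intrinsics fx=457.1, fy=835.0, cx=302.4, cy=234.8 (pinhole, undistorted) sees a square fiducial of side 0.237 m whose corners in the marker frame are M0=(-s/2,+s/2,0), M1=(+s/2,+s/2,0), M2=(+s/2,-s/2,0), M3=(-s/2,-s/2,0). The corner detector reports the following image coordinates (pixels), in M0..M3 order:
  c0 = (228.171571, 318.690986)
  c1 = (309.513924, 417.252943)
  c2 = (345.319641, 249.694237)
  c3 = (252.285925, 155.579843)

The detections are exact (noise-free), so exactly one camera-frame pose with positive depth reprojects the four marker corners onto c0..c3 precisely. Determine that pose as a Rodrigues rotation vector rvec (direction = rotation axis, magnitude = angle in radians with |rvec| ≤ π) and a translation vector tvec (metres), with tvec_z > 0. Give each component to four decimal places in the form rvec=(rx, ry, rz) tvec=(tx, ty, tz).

Intrinsics K: fx=457.1, fy=835.0, cx=302.4, cy=234.8
Marker side s = 0.237 m; corners in marker frame (Z=0):
  M0 = (-0.1185, +0.1185, 0)
  M1 = (+0.1185, +0.1185, 0)
  M2 = (+0.1185, -0.1185, 0)
  M3 = (-0.1185, -0.1185, 0)
Detected image corners:
  c0 = (228.171571, 318.690986) px
  c1 = (309.513924, 417.252943) px
  c2 = (345.319641, 249.694237) px
  c3 = (252.285925, 155.579843) px
Planar DLT: solve 8×8 A·h = b for H (H[2,2]=1):
  H  [+261.79732 -0.76117 +281.13613]
  H  [+301.62927 +822.42872 +287.49643]
  H  [-0.36925 +0.43891 +1.00000]
B = K⁻¹H; ‖b₁‖=1.010025, ‖b₂‖=1.010025; λ = 2/(‖b₁‖+‖b₂‖) = 0.990075, sign → tz>0 ⇒ λ=+0.990075
r₁ = λ·B[:,0] = (+0.80891,+0.46045,-0.36559); r₂ = λ·B[:,1] = (-0.28913,+0.85297,+0.43456)
r₃ = r₁×r₂ = (+0.51193,-0.24581,+0.82311); SVD([r₁ r₂ r₃]) → R = UVᵀ:
  R  [+0.80891 -0.28913 +0.51193]
  R  [+0.46045 +0.85297 -0.24581]
  R  [-0.36559 +0.43456 +0.82311]
t = (-0.04606, +0.06248, +0.99007) m
tr R = 2.484990; θ = arccos((tr R − 1)/2) = 0.734009 rad = 42.056°
axis k = ((R−Rᵀ)₃₂, (R−Rᵀ)₁₃, (R−Rᵀ)₂₁) / (2 sinθ) = (+0.507850, +0.655005, +0.559515)
rvec = θ·k = (+0.372766, +0.480779, +0.410689)

rvec=(0.3728, 0.4808, 0.4107) tvec=(-0.0461, 0.0625, 0.9901)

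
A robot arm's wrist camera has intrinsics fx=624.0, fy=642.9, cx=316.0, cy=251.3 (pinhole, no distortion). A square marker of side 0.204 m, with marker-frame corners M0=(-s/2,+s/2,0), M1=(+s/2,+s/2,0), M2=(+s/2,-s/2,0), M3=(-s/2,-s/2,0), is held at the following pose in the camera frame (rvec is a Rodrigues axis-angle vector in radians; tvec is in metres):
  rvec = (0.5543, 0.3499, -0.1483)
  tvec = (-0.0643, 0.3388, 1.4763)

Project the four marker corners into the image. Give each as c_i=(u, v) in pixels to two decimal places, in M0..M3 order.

c0=(261.84, 427.78) c1=(338.69, 432.70) c2=(319.18, 366.28) c3=(238.09, 364.39)

Intrinsics K: fx=624.0, fy=642.9, cx=316.0, cy=251.3
Marker side s = 0.204 m; corners in marker frame (Z=0):
  M0 = (-0.1020, +0.1020, 0)
  M1 = (+0.1020, +0.1020, 0)
  M2 = (+0.1020, -0.1020, 0)
  M3 = (-0.1020, -0.1020, 0)
rvec = (0.5543, 0.3499, -0.1483), |rvec| = θ = 0.67207 rad = 38.506°
Rodrigues: sinθ=0.62260, 1−cosθ=0.21746; R = I + sinθ·[k]× + (1−cosθ)·[k]×²:
    [+0.93047 +0.23076 +0.28457]
    [-0.04401 +0.84148 -0.53849]
    [-0.36373 +0.48852 +0.79313]
t = (-0.0643, 0.3388, 1.4763) m
M0: Pc = R·M0+t = (-0.13567, +0.42912, +1.56323); u = 624.0·(-0.13567)/1.56323 + 316.0 = 261.8443, v = 642.9·(+0.42912)/1.56323 + 251.3 = 427.7816
M1: Pc = R·M1+t = (+0.05415, +0.42014, +1.48903); u = 624.0·(+0.05415)/1.48903 + 316.0 = 338.6905, v = 642.9·(+0.42014)/1.48903 + 251.3 = 432.6999
M2: Pc = R·M2+t = (+0.00707, +0.24848, +1.38937); u = 624.0·(+0.00707)/1.38937 + 316.0 = 319.1751, v = 642.9·(+0.24848)/1.38937 + 251.3 = 366.2786
M3: Pc = R·M3+t = (-0.18275, +0.25746, +1.46357); u = 624.0·(-0.18275)/1.46357 + 316.0 = 238.0856, v = 642.9·(+0.25746)/1.46357 + 251.3 = 364.3928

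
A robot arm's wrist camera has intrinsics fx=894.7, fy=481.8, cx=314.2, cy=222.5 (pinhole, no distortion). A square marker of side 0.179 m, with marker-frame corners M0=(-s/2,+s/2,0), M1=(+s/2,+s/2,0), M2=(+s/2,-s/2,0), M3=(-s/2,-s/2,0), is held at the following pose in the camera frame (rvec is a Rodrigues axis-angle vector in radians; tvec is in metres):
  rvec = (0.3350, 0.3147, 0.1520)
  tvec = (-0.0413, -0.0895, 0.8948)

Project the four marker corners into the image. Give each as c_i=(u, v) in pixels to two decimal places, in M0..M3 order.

c0=(188.18, 210.52) c1=(348.35, 228.79) c2=(368.90, 133.29) c3=(196.43, 119.08)

Intrinsics K: fx=894.7, fy=481.8, cx=314.2, cy=222.5
Marker side s = 0.179 m; corners in marker frame (Z=0):
  M0 = (-0.0895, +0.0895, 0)
  M1 = (+0.0895, +0.0895, 0)
  M2 = (+0.0895, -0.0895, 0)
  M3 = (-0.0895, -0.0895, 0)
rvec = (0.3350, 0.3147, 0.1520), |rvec| = θ = 0.48411 rad = 27.738°
Rodrigues: sinθ=0.46542, 1−cosθ=0.11491; R = I + sinθ·[k]× + (1−cosθ)·[k]×²:
    [+0.94011 -0.09444 +0.32752]
    [+0.19782 +0.93365 -0.29861]
    [-0.27758 +0.34552 +0.89642]
t = (-0.0413, -0.0895, 0.8948) m
M0: Pc = R·M0+t = (-0.13389, -0.02364, +0.95057); u = 894.7·(-0.13389)/0.95057 + 314.2 = 188.1767, v = 481.8·(-0.02364)/0.95057 + 222.5 = 210.5160
M1: Pc = R·M1+t = (+0.03439, +0.01177, +0.90088); u = 894.7·(+0.03439)/0.90088 + 314.2 = 348.3518, v = 481.8·(+0.01177)/0.90088 + 222.5 = 228.7929
M2: Pc = R·M2+t = (+0.05129, -0.15536, +0.83903); u = 894.7·(+0.05129)/0.83903 + 314.2 = 368.8958, v = 481.8·(-0.15536)/0.83903 + 222.5 = 133.2893
M3: Pc = R·M3+t = (-0.11699, -0.19077, +0.88872); u = 894.7·(-0.11699)/0.88872 + 314.2 = 196.4251, v = 481.8·(-0.19077)/0.88872 + 222.5 = 119.0801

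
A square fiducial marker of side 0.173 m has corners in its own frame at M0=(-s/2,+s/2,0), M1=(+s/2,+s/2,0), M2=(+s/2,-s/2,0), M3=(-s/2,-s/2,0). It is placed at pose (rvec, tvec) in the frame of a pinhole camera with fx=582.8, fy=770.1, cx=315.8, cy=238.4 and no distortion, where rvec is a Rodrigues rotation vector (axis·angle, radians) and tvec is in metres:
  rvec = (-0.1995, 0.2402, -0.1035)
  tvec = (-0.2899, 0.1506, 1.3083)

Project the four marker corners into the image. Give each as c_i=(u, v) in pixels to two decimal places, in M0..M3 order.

Intrinsics K: fx=582.8, fy=770.1, cx=315.8, cy=238.4
Marker side s = 0.173 m; corners in marker frame (Z=0):
  M0 = (-0.0865, +0.0865, 0)
  M1 = (+0.0865, +0.0865, 0)
  M2 = (+0.0865, -0.0865, 0)
  M3 = (-0.0865, -0.0865, 0)
rvec = (-0.1995, 0.2402, -0.1035), |rvec| = θ = 0.32895 rad = 18.847°
Rodrigues: sinθ=0.32305, 1−cosθ=0.05362; R = I + sinθ·[k]× + (1−cosθ)·[k]×²:
    [+0.96610 +0.07790 +0.24612]
    [-0.12539 +0.97497 +0.18360]
    [-0.22566 -0.20824 +0.95169]
t = (-0.2899, 0.1506, 1.3083) m
M0: Pc = R·M0+t = (-0.36673, +0.24578, +1.30981); u = 582.8·(-0.36673)/1.30981 + 315.8 = 152.6232, v = 770.1·(+0.24578)/1.30981 + 238.4 = 382.9068
M1: Pc = R·M1+t = (-0.19959, +0.22409, +1.27077); u = 582.8·(-0.19959)/1.27077 + 315.8 = 224.2622, v = 770.1·(+0.22409)/1.27077 + 238.4 = 374.2005
M2: Pc = R·M2+t = (-0.21307, +0.05542, +1.30679); u = 582.8·(-0.21307)/1.30679 + 315.8 = 220.7755, v = 770.1·(+0.05542)/1.30679 + 238.4 = 271.0587
M3: Pc = R·M3+t = (-0.38021, +0.07711, +1.34583); u = 582.8·(-0.38021)/1.34583 + 315.8 = 151.1553, v = 770.1·(+0.07711)/1.34583 + 238.4 = 282.5238

c0=(152.62, 382.91) c1=(224.26, 374.20) c2=(220.78, 271.06) c3=(151.16, 282.52)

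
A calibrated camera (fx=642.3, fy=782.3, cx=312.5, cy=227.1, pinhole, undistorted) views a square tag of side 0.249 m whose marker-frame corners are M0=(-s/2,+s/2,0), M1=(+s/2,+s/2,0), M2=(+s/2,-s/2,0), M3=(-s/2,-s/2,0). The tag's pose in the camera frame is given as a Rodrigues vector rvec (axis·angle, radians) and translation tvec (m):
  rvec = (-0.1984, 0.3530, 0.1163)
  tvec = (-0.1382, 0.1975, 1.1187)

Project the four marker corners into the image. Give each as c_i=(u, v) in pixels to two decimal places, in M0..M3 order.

c0=(159.10, 438.90) c1=(287.79, 471.12) c2=(310.26, 288.48) c3=(184.57, 271.02)

Intrinsics K: fx=642.3, fy=782.3, cx=312.5, cy=227.1
Marker side s = 0.249 m; corners in marker frame (Z=0):
  M0 = (-0.1245, +0.1245, 0)
  M1 = (+0.1245, +0.1245, 0)
  M2 = (+0.1245, -0.1245, 0)
  M3 = (-0.1245, -0.1245, 0)
rvec = (-0.1984, 0.3530, 0.1163), |rvec| = θ = 0.42130 rad = 24.139°
Rodrigues: sinθ=0.40895, 1−cosθ=0.08744; R = I + sinθ·[k]× + (1−cosθ)·[k]×²:
    [+0.93195 -0.14739 +0.33128]
    [+0.07839 +0.97394 +0.21281]
    [-0.35402 -0.17236 +0.91922]
t = (-0.1382, 0.1975, 1.1187) m
M0: Pc = R·M0+t = (-0.27258, +0.30900, +1.14132); u = 642.3·(-0.27258)/1.14132 + 312.5 = 159.1010, v = 782.3·(+0.30900)/1.14132 + 227.1 = 438.8977
M1: Pc = R·M1+t = (-0.04052, +0.32852, +1.05317); u = 642.3·(-0.04052)/1.05317 + 312.5 = 287.7861, v = 782.3·(+0.32852)/1.05317 + 227.1 = 471.1237
M2: Pc = R·M2+t = (-0.00382, +0.08600, +1.09608); u = 642.3·(-0.00382)/1.09608 + 312.5 = 310.2603, v = 782.3·(+0.08600)/1.09608 + 227.1 = 288.4824
M3: Pc = R·M3+t = (-0.23588, +0.06648, +1.18423); u = 642.3·(-0.23588)/1.18423 + 312.5 = 184.5659, v = 782.3·(+0.06648)/1.18423 + 227.1 = 271.0195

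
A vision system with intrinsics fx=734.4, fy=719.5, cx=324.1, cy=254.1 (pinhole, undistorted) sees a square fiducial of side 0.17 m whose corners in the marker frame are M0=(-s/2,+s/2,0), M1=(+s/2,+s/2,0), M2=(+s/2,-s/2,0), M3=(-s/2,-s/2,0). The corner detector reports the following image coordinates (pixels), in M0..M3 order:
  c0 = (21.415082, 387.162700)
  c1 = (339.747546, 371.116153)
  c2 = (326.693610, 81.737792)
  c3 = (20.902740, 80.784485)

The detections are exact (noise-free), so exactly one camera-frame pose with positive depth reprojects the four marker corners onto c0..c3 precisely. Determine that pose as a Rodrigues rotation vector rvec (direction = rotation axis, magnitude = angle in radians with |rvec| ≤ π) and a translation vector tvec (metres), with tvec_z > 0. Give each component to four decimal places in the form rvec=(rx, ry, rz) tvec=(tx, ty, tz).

Intrinsics K: fx=734.4, fy=719.5, cx=324.1, cy=254.1
Marker side s = 0.17 m; corners in marker frame (Z=0):
  M0 = (-0.0850, +0.0850, 0)
  M1 = (+0.0850, +0.0850, 0)
  M2 = (+0.0850, -0.0850, 0)
  M3 = (-0.0850, -0.0850, 0)
Detected image corners:
  c0 = (21.415082, 387.162700) px
  c1 = (339.747546, 371.116153) px
  c2 = (326.693610, 81.737792) px
  c3 = (20.902740, 80.784485) px
Planar DLT: solve 8×8 A·h = b for H (H[2,2]=1):
  H  [+1893.28320 -2.22435 +181.49001]
  H  [+32.50209 +1694.75447 +227.01102]
  H  [+0.32953 -0.24357 +1.00000]
B = K⁻¹H; ‖b₁‖=2.455824, ‖b₂‖=2.455824; λ = 2/(‖b₁‖+‖b₂‖) = 0.407195, sign → tz>0 ⇒ λ=+0.407195
r₁ = λ·B[:,0] = (+0.99053,-0.02899,+0.13418); r₂ = λ·B[:,1] = (+0.04254,+0.99416,-0.09918)
r₃ = r₁×r₂ = (-0.13053,+0.10395,+0.98598); SVD([r₁ r₂ r₃]) → R = UVᵀ:
  R  [+0.99053 +0.04254 -0.13053]
  R  [-0.02899 +0.99416 +0.10395]
  R  [+0.13418 -0.09918 +0.98598]
t = (-0.07907, -0.01533, +0.40720) m
tr R = 2.970672; θ = arccos((tr R − 1)/2) = 0.171463 rad = 9.824°
axis k = ((R−Rᵀ)₃₂, (R−Rᵀ)₁₃, (R−Rᵀ)₂₁) / (2 sinθ) = (-0.595259, -0.775711, -0.209616)
rvec = θ·k = (-0.102065, -0.133006, -0.035941)

rvec=(-0.1021, -0.1330, -0.0359) tvec=(-0.0791, -0.0153, 0.4072)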